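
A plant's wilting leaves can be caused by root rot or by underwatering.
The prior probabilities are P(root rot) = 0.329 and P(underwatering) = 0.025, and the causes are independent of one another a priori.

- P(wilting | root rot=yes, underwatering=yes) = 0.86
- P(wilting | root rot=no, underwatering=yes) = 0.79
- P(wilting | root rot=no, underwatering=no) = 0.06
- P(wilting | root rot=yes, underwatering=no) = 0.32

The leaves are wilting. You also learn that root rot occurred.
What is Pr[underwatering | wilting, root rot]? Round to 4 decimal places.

Pr[underwatering | wilting, root rot] ≈ 0.0645

For the numerator, keep only underwatering=true terms: 0.86*0.025 = 0.021500
Normalizer over all consistent configurations: 0.32*0.975 + 0.86*0.025 = 0.333500
Posterior = 0.021500 / 0.333500 ≈ 0.0645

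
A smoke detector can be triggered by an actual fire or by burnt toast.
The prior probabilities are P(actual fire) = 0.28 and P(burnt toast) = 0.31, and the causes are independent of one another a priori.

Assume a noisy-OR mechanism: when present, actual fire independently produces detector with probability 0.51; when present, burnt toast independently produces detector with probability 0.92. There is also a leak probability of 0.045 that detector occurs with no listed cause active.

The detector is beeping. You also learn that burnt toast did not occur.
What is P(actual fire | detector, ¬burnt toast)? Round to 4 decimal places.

P(actual fire | detector, ¬burnt toast) ≈ 0.8214

Under noisy-OR, P(detector | causes) = 1 − (1−0.045)·∏(1−qᵢ) over the active causes.
Sum P(detector|·) weighted by the priors over both values of actual fire:
  P(detector | ¬burnt toast) = 0.045*0.72 + 0.53205*0.28
        = 0.032400 + 0.148974 = 0.181374
Keeping only the actual fire-present terms gives 0.148974, so
  P(actual fire | detector, ¬burnt toast) = 0.148974 / 0.181374 ≈ 0.8214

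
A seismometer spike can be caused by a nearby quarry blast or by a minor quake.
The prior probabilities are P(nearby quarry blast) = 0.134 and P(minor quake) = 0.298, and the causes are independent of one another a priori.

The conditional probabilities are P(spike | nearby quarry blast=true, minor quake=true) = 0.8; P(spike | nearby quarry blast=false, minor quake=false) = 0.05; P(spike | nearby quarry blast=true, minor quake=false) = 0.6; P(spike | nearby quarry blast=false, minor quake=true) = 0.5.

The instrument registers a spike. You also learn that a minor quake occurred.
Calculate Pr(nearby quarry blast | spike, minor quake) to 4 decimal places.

P(spike | minor quake) = 0.5·0.866 + 0.8·0.134 = 0.433000 + 0.107200 = 0.540200
Restricting to configurations with nearby quarry blast present: 0.8·0.134 = 0.107200.
Hence the posterior is 0.107200/0.540200 ≈ 0.1984.

Pr(nearby quarry blast | spike, minor quake) ≈ 0.1984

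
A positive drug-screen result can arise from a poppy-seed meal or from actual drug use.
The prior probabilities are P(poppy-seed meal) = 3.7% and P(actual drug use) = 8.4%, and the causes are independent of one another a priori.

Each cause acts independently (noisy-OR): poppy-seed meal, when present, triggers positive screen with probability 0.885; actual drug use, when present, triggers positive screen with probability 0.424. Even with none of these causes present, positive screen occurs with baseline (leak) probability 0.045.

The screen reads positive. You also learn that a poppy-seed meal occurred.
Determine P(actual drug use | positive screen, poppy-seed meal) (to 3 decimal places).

P(actual drug use | positive screen, poppy-seed meal) ≈ 0.088

Under noisy-OR, P(positive screen | causes) = 1 − (1−0.045)·∏(1−qᵢ) over the active causes.
Numerator (weight on configurations with actual drug use): 0.936741·0.084 = 0.078686
Denominator P(positive screen | poppy-seed meal): 0.890175·0.916 + 0.936741·0.084 = 0.894086
Posterior = 0.078686 / 0.894086 ≈ 0.088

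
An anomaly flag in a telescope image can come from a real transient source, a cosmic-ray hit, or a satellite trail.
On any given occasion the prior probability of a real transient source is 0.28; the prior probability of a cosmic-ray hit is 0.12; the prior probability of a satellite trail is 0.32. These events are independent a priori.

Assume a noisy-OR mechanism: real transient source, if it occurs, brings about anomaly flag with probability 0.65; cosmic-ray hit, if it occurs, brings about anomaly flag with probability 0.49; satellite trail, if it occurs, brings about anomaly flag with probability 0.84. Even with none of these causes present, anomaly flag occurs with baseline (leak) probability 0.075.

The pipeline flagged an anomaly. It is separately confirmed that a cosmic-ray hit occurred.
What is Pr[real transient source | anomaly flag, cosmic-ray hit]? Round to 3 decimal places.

Under noisy-OR, P(anomaly flag | causes) = 1 − (1−0.075)·∏(1−qᵢ) over the active causes.
P(anomaly flag | cosmic-ray hit) = 0.52825×0.72×0.68 + 0.92452×0.72×0.32 + 0.834888×0.28×0.68 + 0.973582×0.28×0.32 = 0.258631 + 0.213009 + 0.158963 + 0.087233 = 0.717836
Restricting to configurations with real transient source present: 0.158963 + 0.087233 = 0.246196.
P(real transient source | anomaly flag, cosmic-ray hit) = 0.246196 / 0.717836 ≈ 0.343

Pr[real transient source | anomaly flag, cosmic-ray hit] ≈ 0.343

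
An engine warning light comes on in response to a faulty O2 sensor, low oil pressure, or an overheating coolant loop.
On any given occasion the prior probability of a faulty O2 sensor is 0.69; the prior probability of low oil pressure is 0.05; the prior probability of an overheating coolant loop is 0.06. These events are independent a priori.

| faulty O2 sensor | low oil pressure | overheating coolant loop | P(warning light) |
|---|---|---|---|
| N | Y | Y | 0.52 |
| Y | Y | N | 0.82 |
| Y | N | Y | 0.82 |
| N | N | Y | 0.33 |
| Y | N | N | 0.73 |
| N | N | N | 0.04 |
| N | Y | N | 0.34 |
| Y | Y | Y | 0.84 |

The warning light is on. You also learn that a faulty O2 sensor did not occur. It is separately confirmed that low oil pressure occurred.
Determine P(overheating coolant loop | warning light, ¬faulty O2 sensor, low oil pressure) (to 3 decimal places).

Enumerate both values of overheating coolant loop and weight by the priors:
  P(warning light | ¬faulty O2 sensor, low oil pressure) = 0.34×0.94 + 0.52×0.06
        = 0.319600 + 0.031200 = 0.350800
Configurations with overheating coolant loop contribute 0.031200, so
  P(overheating coolant loop | warning light, ¬faulty O2 sensor, low oil pressure) = 0.031200 / 0.350800 ≈ 0.089

P(overheating coolant loop | warning light, ¬faulty O2 sensor, low oil pressure) ≈ 0.089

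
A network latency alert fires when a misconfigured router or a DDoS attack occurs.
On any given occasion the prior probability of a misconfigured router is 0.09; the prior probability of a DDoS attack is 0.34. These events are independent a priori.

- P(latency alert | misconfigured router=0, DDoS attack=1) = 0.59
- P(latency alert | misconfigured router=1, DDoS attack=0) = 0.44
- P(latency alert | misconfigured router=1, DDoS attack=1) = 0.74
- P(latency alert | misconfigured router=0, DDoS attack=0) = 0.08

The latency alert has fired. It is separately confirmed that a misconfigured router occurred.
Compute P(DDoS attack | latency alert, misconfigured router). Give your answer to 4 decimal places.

P(DDoS attack | latency alert, misconfigured router) ≈ 0.4642

For the numerator, keep only DDoS attack=true terms: 0.74×0.34 = 0.251600
The normalizing constant is 0.44×0.66 + 0.74×0.34 = 0.542000
P(DDoS attack | latency alert, misconfigured router) = 0.251600/0.542000 ≈ 0.4642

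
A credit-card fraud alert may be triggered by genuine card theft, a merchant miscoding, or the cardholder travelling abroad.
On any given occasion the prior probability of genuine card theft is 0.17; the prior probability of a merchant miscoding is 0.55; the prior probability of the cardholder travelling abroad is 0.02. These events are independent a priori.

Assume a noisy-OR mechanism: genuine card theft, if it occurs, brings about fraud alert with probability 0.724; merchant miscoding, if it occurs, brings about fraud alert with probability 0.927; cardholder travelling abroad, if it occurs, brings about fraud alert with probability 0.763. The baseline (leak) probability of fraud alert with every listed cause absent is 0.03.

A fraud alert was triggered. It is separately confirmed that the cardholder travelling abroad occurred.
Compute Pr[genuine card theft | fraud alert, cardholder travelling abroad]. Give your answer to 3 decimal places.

Under noisy-OR, P(fraud alert | causes) = 1 − (1−0.03)·∏(1−qᵢ) over the active causes.
By total probability over the 4 (genuine card theft, merchant miscoding) configurations:
  P(fraud alert | cardholder travelling abroad) = 0.77011*0.83*0.45 + 0.983218*0.83*0.55 + 0.93655*0.17*0.45 + 0.995368*0.17*0.55
        = 0.287636 + 0.448839 + 0.071646 + 0.093067 = 0.901188
Configurations with genuine card theft contribute 0.164713, so
  P(genuine card theft | fraud alert, cardholder travelling abroad) = 0.164713 / 0.901188 ≈ 0.183

Pr[genuine card theft | fraud alert, cardholder travelling abroad] ≈ 0.183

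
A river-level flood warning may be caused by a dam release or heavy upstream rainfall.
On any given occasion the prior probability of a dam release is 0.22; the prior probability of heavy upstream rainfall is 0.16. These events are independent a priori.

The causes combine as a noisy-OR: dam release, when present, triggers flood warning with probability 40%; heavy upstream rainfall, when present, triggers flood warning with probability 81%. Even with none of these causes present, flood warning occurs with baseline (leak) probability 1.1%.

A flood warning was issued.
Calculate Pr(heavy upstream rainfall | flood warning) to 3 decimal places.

Under noisy-OR, P(flood warning | causes) = 1 − (1−0.011)·∏(1−qᵢ) over the active causes.
P(flood warning) = 0.011*0.78*0.84 + 0.81209*0.78*0.16 + 0.4066*0.22*0.84 + 0.887254*0.22*0.16 = 0.007207 + 0.101349 + 0.075140 + 0.031231 = 0.214927
Restricting to configurations with heavy upstream rainfall present: 0.101349 + 0.031231 = 0.132580.
P(heavy upstream rainfall | flood warning) = 0.132580 / 0.214927 ≈ 0.617

Pr(heavy upstream rainfall | flood warning) ≈ 0.617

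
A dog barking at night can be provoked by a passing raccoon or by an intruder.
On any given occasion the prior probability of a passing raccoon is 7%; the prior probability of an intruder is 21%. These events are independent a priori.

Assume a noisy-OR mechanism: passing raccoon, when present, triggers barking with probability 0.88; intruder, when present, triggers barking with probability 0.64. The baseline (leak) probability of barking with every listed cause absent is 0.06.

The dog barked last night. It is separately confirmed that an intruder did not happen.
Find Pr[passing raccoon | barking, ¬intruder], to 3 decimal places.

Pr[passing raccoon | barking, ¬intruder] ≈ 0.527

Under noisy-OR, P(barking | causes) = 1 − (1−0.06)·∏(1−qᵢ) over the active causes.
Enumerate both values of passing raccoon and weight by the priors:
  P(barking | ¬intruder) = 0.06×0.93 + 0.8872×0.07
        = 0.055800 + 0.062104 = 0.117904
Keeping only the passing raccoon-present terms gives 0.062104, so
  P(passing raccoon | barking, ¬intruder) = 0.062104 / 0.117904 ≈ 0.527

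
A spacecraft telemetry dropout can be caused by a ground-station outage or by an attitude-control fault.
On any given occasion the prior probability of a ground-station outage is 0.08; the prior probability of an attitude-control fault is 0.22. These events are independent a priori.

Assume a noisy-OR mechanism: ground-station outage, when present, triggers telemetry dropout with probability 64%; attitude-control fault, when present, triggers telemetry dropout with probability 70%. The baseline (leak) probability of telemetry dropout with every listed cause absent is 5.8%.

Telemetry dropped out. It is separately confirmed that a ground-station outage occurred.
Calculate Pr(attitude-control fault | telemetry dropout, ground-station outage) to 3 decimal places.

Pr(attitude-control fault | telemetry dropout, ground-station outage) ≈ 0.277

Under noisy-OR, P(telemetry dropout | causes) = 1 − (1−0.058)·∏(1−qᵢ) over the active causes.
Enumerate both values of attitude-control fault and weight by the priors:
  P(telemetry dropout | ground-station outage) = 0.66088*0.78 + 0.898264*0.22
        = 0.515486 + 0.197618 = 0.713104
The terms with attitude-control fault present sum to 0.197618, so
  P(attitude-control fault | telemetry dropout, ground-station outage) = 0.197618 / 0.713104 ≈ 0.277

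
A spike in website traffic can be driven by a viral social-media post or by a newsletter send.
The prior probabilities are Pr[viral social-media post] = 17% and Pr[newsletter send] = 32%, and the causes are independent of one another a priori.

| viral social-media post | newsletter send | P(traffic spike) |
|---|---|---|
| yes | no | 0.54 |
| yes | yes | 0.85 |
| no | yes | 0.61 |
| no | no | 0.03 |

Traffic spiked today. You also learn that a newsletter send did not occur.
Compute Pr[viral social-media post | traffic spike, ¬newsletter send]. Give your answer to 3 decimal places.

Numerator (weight on configurations with viral social-media post): 0.54·0.17 = 0.091800
Normalizer over all consistent configurations: 0.03·0.83 + 0.54·0.17 = 0.116700
Posterior = 0.091800 / 0.116700 ≈ 0.787

Pr[viral social-media post | traffic spike, ¬newsletter send] ≈ 0.787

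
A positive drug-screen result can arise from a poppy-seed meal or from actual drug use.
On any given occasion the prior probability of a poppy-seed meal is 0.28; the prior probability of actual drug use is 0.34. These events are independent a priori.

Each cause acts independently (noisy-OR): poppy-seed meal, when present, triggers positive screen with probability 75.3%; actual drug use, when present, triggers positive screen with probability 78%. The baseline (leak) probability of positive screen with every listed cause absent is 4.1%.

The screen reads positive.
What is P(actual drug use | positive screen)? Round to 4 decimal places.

P(actual drug use | positive screen) ≈ 0.6384

Under noisy-OR, P(positive screen | causes) = 1 − (1−0.041)·∏(1−qᵢ) over the active causes.
Weight on actual drug use=true, given the evidence: 0.193152 + 0.090239 = 0.283391
Normalizer over all consistent configurations: 0.041*0.72*0.66 + 0.78902*0.72*0.34 + 0.763127*0.28*0.66 + 0.947888*0.28*0.34 = 0.443900
P(actual drug use | positive screen) = 0.283391/0.443900 ≈ 0.6384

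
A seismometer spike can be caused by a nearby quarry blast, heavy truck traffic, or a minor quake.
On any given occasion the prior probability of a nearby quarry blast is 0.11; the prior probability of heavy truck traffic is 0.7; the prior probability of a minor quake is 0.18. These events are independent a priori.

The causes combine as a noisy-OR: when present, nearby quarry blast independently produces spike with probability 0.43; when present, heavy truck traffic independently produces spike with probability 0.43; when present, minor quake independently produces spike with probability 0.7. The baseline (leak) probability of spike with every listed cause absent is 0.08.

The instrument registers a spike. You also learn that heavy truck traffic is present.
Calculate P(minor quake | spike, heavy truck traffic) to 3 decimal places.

Under noisy-OR, P(spike | causes) = 1 − (1−0.08)·∏(1−qᵢ) over the active causes.
P(spike | heavy truck traffic) = 0.4756*0.89*0.82 + 0.84268*0.89*0.18 + 0.701092*0.11*0.82 + 0.910328*0.11*0.18 = 0.347093 + 0.134997 + 0.063238 + 0.018024 = 0.563352
The minor quake-present share is 0.134997 + 0.018024 = 0.153021.
P(minor quake | spike, heavy truck traffic) = 0.153021 / 0.563352 ≈ 0.272

P(minor quake | spike, heavy truck traffic) ≈ 0.272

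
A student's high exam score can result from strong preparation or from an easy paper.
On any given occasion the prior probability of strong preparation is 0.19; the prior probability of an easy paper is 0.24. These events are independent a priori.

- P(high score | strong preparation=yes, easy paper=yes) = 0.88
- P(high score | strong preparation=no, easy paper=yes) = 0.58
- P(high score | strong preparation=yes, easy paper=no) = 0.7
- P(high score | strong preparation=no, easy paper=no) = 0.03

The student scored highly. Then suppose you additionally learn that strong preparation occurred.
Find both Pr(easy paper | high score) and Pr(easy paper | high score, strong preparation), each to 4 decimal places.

Pr(easy paper | high score) ≈ 0.5612; Pr(easy paper | high score, strong preparation) ≈ 0.2842

For the numerator, keep only easy paper=true terms: 0.112752 + 0.040128 = 0.152880
Denominator P(high score): 0.03·0.81·0.76 + 0.58·0.81·0.24 + 0.7·0.19·0.76 + 0.88·0.19·0.24 = 0.272428
P(easy paper | high score) = 0.152880/0.272428 ≈ 0.5612

Now also conditioning on strong preparation=true:
Enumerate both values of easy paper and weight by the priors:
  P(high score | strong preparation) = 0.7×0.76 + 0.88×0.24
        = 0.532000 + 0.211200 = 0.743200
Configurations with easy paper contribute 0.211200, so
  P(easy paper | high score, strong preparation) = 0.211200 / 0.743200 ≈ 0.2842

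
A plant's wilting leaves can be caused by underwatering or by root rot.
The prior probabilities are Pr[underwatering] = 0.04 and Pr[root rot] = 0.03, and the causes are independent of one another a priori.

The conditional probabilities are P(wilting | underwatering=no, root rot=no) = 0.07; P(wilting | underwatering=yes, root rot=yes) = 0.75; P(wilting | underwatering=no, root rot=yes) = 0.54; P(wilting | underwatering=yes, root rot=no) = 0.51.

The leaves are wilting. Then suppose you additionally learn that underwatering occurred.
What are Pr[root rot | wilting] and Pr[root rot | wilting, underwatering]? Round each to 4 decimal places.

Enumerate the 4 (underwatering, root rot) configurations and weight by the priors:
  P(wilting) = 0.07×0.96×0.97 + 0.54×0.96×0.03 + 0.51×0.04×0.97 + 0.75×0.04×0.03
        = 0.065184 + 0.015552 + 0.019788 + 0.000900 = 0.101424
The terms with root rot present sum to 0.016452, so
  P(root rot | wilting) = 0.016452 / 0.101424 ≈ 0.1622

With the extra evidence:
P(wilting | underwatering) = 0.51×0.97 + 0.75×0.03 = 0.494700 + 0.022500 = 0.517200
Of this, 0.022500 comes from 0.75×0.03 (the root rot=true cases).
Hence the posterior is 0.022500/0.517200 ≈ 0.0435.
— underwatering explains away the evidence for root rot.

Pr[root rot | wilting] ≈ 0.1622; Pr[root rot | wilting, underwatering] ≈ 0.0435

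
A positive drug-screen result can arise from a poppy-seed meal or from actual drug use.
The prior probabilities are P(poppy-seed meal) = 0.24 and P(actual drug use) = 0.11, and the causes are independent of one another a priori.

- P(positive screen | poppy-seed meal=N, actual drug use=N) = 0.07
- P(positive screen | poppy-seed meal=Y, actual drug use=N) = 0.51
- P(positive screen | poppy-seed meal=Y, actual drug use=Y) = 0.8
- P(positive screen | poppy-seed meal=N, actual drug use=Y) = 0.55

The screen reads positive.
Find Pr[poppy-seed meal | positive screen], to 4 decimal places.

Weight on poppy-seed meal=true, given the evidence: 0.108936 + 0.021120 = 0.130056
The normalizing constant is 0.07·0.76·0.89 + 0.55·0.76·0.11 + 0.51·0.24·0.89 + 0.8·0.24·0.11 = 0.223384
P(poppy-seed meal | positive screen) = 0.130056/0.223384 ≈ 0.5822

Pr[poppy-seed meal | positive screen] ≈ 0.5822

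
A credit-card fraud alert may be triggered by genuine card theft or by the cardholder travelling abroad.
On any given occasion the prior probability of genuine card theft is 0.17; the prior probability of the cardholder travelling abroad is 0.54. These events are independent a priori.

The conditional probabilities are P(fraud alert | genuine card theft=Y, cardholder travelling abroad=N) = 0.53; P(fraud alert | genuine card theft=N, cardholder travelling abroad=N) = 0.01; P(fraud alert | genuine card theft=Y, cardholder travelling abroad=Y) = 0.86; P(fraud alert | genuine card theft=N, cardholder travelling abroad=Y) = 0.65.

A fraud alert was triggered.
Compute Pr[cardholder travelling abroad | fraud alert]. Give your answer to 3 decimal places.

By total probability over the 4 (genuine card theft, cardholder travelling abroad) configurations:
  P(fraud alert) = 0.01*0.83*0.46 + 0.65*0.83*0.54 + 0.53*0.17*0.46 + 0.86*0.17*0.54
        = 0.003818 + 0.291330 + 0.041446 + 0.078948 = 0.415542
Keeping only the cardholder travelling abroad-present terms gives 0.370278, so
  P(cardholder travelling abroad | fraud alert) = 0.370278 / 0.415542 ≈ 0.891

Pr[cardholder travelling abroad | fraud alert] ≈ 0.891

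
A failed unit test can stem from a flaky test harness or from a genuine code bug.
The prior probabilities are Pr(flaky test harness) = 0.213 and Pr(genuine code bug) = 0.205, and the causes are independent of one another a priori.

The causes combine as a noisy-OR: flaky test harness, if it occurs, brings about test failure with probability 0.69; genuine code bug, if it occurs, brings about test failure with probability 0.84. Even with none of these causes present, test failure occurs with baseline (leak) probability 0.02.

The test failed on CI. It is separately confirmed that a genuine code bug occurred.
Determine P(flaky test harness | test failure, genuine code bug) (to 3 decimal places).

Under noisy-OR, P(test failure | causes) = 1 − (1−0.02)·∏(1−qᵢ) over the active causes.
P(test failure | genuine code bug) = 0.8432×0.787 + 0.951392×0.213 = 0.663598 + 0.202646 = 0.866244
Restricting to configurations with flaky test harness present: 0.951392×0.213 = 0.202646.
Hence the posterior is 0.202646/0.866244 ≈ 0.234.

P(flaky test harness | test failure, genuine code bug) ≈ 0.234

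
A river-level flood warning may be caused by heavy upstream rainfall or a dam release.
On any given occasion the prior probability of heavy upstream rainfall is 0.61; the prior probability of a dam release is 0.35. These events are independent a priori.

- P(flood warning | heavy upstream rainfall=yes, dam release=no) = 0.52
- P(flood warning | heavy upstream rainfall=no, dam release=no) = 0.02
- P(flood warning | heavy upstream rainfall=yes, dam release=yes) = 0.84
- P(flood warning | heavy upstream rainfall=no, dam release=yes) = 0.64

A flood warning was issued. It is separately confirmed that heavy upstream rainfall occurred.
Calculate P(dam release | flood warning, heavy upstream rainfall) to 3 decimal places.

Numerator (weight on configurations with dam release): 0.84·0.35 = 0.294000
The normalizing constant is 0.52·0.65 + 0.84·0.35 = 0.632000
P(dam release | flood warning, heavy upstream rainfall) = 0.294000/0.632000 ≈ 0.465

P(dam release | flood warning, heavy upstream rainfall) ≈ 0.465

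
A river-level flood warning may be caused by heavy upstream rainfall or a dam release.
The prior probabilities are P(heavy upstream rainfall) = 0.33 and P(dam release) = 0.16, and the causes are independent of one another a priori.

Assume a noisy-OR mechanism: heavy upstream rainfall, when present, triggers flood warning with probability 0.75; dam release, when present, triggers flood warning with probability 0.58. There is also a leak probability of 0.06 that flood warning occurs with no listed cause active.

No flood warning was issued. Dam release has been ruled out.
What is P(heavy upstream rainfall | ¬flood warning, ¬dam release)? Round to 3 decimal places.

P(heavy upstream rainfall | ¬flood warning, ¬dam release) ≈ 0.110

Under noisy-OR, P(flood warning | causes) = 1 − (1−0.06)·∏(1−qᵢ) over the active causes.
Weight on heavy upstream rainfall=true, given the evidence: 0.235*0.33 = 0.077550
The normalizing constant is 0.94*0.67 + 0.235*0.33 = 0.707350
Posterior = 0.077550 / 0.707350 ≈ 0.110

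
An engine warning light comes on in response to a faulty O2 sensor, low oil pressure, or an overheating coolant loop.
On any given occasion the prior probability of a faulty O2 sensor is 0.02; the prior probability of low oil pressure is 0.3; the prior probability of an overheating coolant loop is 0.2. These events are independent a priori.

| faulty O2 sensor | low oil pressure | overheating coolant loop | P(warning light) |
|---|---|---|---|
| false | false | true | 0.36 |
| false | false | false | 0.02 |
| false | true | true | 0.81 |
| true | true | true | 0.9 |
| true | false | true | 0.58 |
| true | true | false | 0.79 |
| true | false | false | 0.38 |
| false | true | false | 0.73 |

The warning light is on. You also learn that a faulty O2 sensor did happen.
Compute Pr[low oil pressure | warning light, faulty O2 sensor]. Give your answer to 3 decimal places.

P(warning light | faulty O2 sensor) = 0.38×0.7×0.8 + 0.58×0.7×0.2 + 0.79×0.3×0.8 + 0.9×0.3×0.2 = 0.212800 + 0.081200 + 0.189600 + 0.054000 = 0.537600
The low oil pressure-present share is 0.189600 + 0.054000 = 0.243600.
Hence the posterior is 0.243600/0.537600 ≈ 0.453.

Pr[low oil pressure | warning light, faulty O2 sensor] ≈ 0.453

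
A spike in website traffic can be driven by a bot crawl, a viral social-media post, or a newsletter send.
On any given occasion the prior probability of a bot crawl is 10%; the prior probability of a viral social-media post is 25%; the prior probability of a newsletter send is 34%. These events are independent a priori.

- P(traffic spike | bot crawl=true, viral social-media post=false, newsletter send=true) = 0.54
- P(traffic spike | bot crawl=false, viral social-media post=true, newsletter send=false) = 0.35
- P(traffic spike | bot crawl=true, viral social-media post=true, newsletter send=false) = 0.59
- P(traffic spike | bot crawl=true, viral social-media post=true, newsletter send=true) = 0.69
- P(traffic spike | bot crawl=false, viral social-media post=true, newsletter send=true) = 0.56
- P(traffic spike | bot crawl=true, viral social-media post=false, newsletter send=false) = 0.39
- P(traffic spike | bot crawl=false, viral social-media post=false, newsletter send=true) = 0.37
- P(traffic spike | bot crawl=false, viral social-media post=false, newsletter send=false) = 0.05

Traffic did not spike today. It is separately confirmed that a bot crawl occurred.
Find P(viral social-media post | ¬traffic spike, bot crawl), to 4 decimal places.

Weight on viral social-media post=true, given the evidence: 0.067650 + 0.026350 = 0.094000
Denominator P(¬traffic spike | bot crawl): 0.61*0.75*0.66 + 0.46*0.75*0.34 + 0.41*0.25*0.66 + 0.31*0.25*0.34 = 0.513250
Posterior = 0.094000 / 0.513250 ≈ 0.1831

P(viral social-media post | ¬traffic spike, bot crawl) ≈ 0.1831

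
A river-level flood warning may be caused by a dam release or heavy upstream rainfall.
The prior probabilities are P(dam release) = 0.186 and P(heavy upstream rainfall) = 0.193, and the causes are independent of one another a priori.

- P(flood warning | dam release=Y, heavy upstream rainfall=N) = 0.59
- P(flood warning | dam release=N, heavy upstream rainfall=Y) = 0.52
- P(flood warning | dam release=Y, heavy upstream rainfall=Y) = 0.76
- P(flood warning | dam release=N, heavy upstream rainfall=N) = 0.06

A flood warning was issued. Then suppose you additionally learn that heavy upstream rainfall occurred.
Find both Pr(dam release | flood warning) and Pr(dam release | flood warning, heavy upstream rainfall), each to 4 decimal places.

Pr(dam release | flood warning) ≈ 0.4889; Pr(dam release | flood warning, heavy upstream rainfall) ≈ 0.2504

P(flood warning) = 0.06·0.814·0.807 + 0.52·0.814·0.193 + 0.59·0.186·0.807 + 0.76·0.186·0.193 = 0.039414 + 0.081693 + 0.088560 + 0.027282 = 0.236949
Restricting to configurations with dam release present: 0.088560 + 0.027282 = 0.115842.
P(dam release | flood warning) = 0.115842 / 0.236949 ≈ 0.4889

With the extra evidence:
Sum P(flood warning|·) weighted by the priors over both values of dam release:
  P(flood warning | heavy upstream rainfall) = 0.52×0.814 + 0.76×0.186
        = 0.423280 + 0.141360 = 0.564640
The terms with dam release present sum to 0.141360, so
  P(dam release | flood warning, heavy upstream rainfall) = 0.141360 / 0.564640 ≈ 0.2504
— heavy upstream rainfall explains away the evidence for dam release.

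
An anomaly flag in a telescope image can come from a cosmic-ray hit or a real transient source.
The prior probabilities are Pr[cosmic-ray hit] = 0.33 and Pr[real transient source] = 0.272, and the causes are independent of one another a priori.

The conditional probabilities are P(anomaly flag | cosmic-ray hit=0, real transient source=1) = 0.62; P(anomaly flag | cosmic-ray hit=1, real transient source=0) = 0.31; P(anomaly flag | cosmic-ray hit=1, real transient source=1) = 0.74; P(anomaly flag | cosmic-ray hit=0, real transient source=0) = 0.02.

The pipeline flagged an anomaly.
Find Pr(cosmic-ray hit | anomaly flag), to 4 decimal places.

Pr(cosmic-ray hit | anomaly flag) ≈ 0.5344

By total probability over the 4 (cosmic-ray hit, real transient source) configurations:
  P(anomaly flag) = 0.02·0.67·0.728 + 0.62·0.67·0.272 + 0.31·0.33·0.728 + 0.74·0.33·0.272
        = 0.009755 + 0.112989 + 0.074474 + 0.066422 = 0.263640
Keeping only the cosmic-ray hit-present terms gives 0.140896, so
  P(cosmic-ray hit | anomaly flag) = 0.140896 / 0.263640 ≈ 0.5344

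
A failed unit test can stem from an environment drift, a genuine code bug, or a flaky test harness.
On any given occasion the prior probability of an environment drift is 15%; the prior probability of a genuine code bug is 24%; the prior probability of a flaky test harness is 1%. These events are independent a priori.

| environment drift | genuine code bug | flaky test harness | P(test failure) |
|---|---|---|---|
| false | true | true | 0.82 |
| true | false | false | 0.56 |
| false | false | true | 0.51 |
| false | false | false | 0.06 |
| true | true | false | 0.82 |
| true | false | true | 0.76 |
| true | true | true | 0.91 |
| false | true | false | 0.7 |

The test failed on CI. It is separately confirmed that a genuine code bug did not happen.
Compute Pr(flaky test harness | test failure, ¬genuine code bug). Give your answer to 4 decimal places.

Numerator (weight on configurations with flaky test harness): 0.004335 + 0.001140 = 0.005475
The normalizing constant is 0.06·0.85·0.99 + 0.51·0.85·0.01 + 0.56·0.15·0.99 + 0.76·0.15·0.01 = 0.139125
Posterior = 0.005475 / 0.139125 ≈ 0.0394

Pr(flaky test harness | test failure, ¬genuine code bug) ≈ 0.0394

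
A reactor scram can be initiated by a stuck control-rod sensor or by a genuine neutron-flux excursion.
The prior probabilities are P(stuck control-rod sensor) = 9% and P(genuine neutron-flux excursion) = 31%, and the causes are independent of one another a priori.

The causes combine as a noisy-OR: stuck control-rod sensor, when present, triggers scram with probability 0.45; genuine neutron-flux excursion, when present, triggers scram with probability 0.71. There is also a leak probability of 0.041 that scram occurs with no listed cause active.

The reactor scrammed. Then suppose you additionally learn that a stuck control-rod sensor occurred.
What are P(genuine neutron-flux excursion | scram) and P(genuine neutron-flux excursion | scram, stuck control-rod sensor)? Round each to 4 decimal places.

P(genuine neutron-flux excursion | scram) ≈ 0.8049; P(genuine neutron-flux excursion | scram, stuck control-rod sensor) ≈ 0.4461

Under noisy-OR, P(scram | causes) = 1 − (1−0.041)·∏(1−qᵢ) over the active causes.
Numerator (weight on configurations with genuine neutron-flux excursion): 0.203645 + 0.023632 = 0.227277
The normalizing constant is 0.041·0.91·0.69 + 0.72189·0.91·0.31 + 0.47255·0.09·0.69 + 0.847039·0.09·0.31 = 0.282366
P(genuine neutron-flux excursion | scram) = 0.227277/0.282366 ≈ 0.8049

Now also conditioning on stuck control-rod sensor=true:
P(scram | stuck control-rod sensor) = 0.47255*0.69 + 0.847039*0.31 = 0.326060 + 0.262582 = 0.588642
Restricting to configurations with genuine neutron-flux excursion present: 0.847039*0.31 = 0.262582.
So P(genuine neutron-flux excursion | scram, stuck control-rod sensor) = 0.262582/0.588642 ≈ 0.4461.
Conditioning on stuck control-rod sensor lowers the posterior on genuine neutron-flux excursion: the classic explaining-away effect in a common-effect structure.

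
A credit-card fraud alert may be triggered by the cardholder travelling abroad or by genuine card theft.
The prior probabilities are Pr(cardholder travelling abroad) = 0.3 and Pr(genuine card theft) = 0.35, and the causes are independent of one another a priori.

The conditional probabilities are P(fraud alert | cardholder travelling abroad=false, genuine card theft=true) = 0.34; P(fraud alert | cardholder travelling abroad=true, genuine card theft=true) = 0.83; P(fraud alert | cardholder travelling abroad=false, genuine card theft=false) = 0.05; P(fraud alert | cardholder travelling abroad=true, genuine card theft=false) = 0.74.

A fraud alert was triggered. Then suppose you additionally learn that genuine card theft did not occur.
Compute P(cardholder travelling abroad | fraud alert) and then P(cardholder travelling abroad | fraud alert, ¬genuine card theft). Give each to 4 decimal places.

P(fraud alert) = 0.05*0.7*0.65 + 0.34*0.7*0.35 + 0.74*0.3*0.65 + 0.83*0.3*0.35 = 0.022750 + 0.083300 + 0.144300 + 0.087150 = 0.337500
The cardholder travelling abroad-present share is 0.144300 + 0.087150 = 0.231450.
So P(cardholder travelling abroad | fraud alert) = 0.231450/0.337500 ≈ 0.6858.

Now also conditioning on genuine card theft≠true:
Numerator (weight on configurations with cardholder travelling abroad): 0.74·0.3 = 0.222000
The normalizing constant is 0.05·0.7 + 0.74·0.3 = 0.257000
P(cardholder travelling abroad | fraud alert, ¬genuine card theft) = 0.222000/0.257000 ≈ 0.8638
With genuine card theft excluded, cardholder travelling abroad must carry more of the explanatory weight for the fraud alert.

P(cardholder travelling abroad | fraud alert) ≈ 0.6858; P(cardholder travelling abroad | fraud alert, ¬genuine card theft) ≈ 0.8638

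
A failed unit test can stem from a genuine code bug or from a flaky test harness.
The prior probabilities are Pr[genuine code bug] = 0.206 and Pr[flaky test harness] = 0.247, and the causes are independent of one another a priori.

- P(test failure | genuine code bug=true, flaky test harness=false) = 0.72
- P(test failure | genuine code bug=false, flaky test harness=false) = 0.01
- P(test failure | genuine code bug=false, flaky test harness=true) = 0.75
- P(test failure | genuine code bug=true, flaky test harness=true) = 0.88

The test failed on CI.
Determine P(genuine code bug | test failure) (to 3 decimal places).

P(genuine code bug | test failure) ≈ 0.505

Weight on genuine code bug=true, given the evidence: 0.111685 + 0.044776 = 0.156461
Denominator P(test failure): 0.01*0.794*0.753 + 0.75*0.794*0.247 + 0.72*0.206*0.753 + 0.88*0.206*0.247 = 0.309529
Posterior = 0.156461 / 0.309529 ≈ 0.505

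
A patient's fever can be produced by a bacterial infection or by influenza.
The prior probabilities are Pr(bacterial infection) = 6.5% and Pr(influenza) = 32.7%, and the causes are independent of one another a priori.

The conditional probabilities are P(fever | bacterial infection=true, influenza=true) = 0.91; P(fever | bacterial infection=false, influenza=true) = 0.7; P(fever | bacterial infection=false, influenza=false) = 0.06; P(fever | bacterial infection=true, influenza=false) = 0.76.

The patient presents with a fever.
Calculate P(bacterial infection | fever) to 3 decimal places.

Weight on bacterial infection=true, given the evidence: 0.033246 + 0.019342 = 0.052588
Normalizer over all consistent configurations: 0.06*0.935*0.673 + 0.7*0.935*0.327 + 0.76*0.065*0.673 + 0.91*0.065*0.327 = 0.304365
P(bacterial infection | fever) = 0.052588/0.304365 ≈ 0.173

P(bacterial infection | fever) ≈ 0.173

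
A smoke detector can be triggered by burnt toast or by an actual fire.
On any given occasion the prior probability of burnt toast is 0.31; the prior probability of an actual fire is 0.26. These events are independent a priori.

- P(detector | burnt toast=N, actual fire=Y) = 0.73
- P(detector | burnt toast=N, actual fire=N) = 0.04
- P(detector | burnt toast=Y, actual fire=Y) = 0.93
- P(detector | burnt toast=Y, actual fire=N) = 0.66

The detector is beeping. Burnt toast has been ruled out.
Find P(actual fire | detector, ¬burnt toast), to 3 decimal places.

P(actual fire | detector, ¬burnt toast) ≈ 0.865

Weight on actual fire=true, given the evidence: 0.73×0.26 = 0.189800
Normalizer over all consistent configurations: 0.04×0.74 + 0.73×0.26 = 0.219400
P(actual fire | detector, ¬burnt toast) = 0.189800/0.219400 ≈ 0.865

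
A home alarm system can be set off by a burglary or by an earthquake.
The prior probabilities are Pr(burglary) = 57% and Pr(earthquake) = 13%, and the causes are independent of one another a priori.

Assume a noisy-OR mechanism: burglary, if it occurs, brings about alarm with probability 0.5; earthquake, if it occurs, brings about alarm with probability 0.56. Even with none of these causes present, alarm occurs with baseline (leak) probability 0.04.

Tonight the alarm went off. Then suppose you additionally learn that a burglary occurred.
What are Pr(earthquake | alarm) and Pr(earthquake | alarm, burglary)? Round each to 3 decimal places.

Under noisy-OR, P(alarm | causes) = 1 − (1−0.04)·∏(1−qᵢ) over the active causes.
Sum P(alarm|·) weighted by the priors over the 4 (burglary, earthquake) configurations:
  P(alarm) = 0.04×0.43×0.87 + 0.5776×0.43×0.13 + 0.52×0.57×0.87 + 0.7888×0.57×0.13
        = 0.014964 + 0.032288 + 0.257868 + 0.058450 = 0.363570
The terms with earthquake present sum to 0.090738, so
  P(earthquake | alarm) = 0.090738 / 0.363570 ≈ 0.250

Now condition on the additional information:
Sum P(alarm|·) weighted by the priors over both values of earthquake:
  P(alarm | burglary) = 0.52×0.87 + 0.7888×0.13
        = 0.452400 + 0.102544 = 0.554944
Configurations with earthquake contribute 0.102544, so
  P(earthquake | alarm, burglary) = 0.102544 / 0.554944 ≈ 0.185
Conditioning on burglary lowers the posterior on earthquake: the classic explaining-away effect in a common-effect structure.

Pr(earthquake | alarm) ≈ 0.250; Pr(earthquake | alarm, burglary) ≈ 0.185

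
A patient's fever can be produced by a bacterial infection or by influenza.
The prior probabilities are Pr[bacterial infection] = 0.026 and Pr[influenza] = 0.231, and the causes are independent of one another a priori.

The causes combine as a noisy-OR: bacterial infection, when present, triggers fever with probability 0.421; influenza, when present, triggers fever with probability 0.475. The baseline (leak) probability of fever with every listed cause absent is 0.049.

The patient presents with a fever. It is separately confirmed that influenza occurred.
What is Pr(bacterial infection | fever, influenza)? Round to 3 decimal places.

Under noisy-OR, P(fever | causes) = 1 − (1−0.049)·∏(1−qᵢ) over the active causes.
For the numerator, keep only bacterial infection=true terms: 0.71092·0.026 = 0.018484
Normalizer over all consistent configurations: 0.500725·0.974 + 0.71092·0.026 = 0.506190
P(bacterial infection | fever, influenza) = 0.018484/0.506190 ≈ 0.037

Pr(bacterial infection | fever, influenza) ≈ 0.037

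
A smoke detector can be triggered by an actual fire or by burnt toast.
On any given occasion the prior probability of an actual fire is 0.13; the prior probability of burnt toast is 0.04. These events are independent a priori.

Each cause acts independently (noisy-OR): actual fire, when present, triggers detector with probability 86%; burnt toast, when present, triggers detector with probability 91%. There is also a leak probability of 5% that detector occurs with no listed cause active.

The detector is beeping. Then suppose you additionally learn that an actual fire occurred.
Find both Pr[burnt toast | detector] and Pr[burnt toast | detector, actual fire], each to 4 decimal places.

Pr[burnt toast | detector] ≈ 0.1977; Pr[burnt toast | detector, actual fire] ≈ 0.0453

Under noisy-OR, P(detector | causes) = 1 − (1−0.05)·∏(1−qᵢ) over the active causes.
P(detector) = 0.05×0.87×0.96 + 0.9145×0.87×0.04 + 0.867×0.13×0.96 + 0.98803×0.13×0.04 = 0.041760 + 0.031825 + 0.108202 + 0.005138 = 0.186925
The burnt toast-present share is 0.031825 + 0.005138 = 0.036963.
P(burnt toast | detector) = 0.036963 / 0.186925 ≈ 0.1977

Now also conditioning on actual fire=true:
P(detector | actual fire) = 0.867×0.96 + 0.98803×0.04 = 0.832320 + 0.039521 = 0.871841
Of this, 0.039521 comes from 0.98803×0.04 (the burnt toast=true cases).
P(burnt toast | detector, actual fire) = 0.039521 / 0.871841 ≈ 0.0453
The drop from 0.1977 to 0.0453 is the explaining-away (discounting) effect.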